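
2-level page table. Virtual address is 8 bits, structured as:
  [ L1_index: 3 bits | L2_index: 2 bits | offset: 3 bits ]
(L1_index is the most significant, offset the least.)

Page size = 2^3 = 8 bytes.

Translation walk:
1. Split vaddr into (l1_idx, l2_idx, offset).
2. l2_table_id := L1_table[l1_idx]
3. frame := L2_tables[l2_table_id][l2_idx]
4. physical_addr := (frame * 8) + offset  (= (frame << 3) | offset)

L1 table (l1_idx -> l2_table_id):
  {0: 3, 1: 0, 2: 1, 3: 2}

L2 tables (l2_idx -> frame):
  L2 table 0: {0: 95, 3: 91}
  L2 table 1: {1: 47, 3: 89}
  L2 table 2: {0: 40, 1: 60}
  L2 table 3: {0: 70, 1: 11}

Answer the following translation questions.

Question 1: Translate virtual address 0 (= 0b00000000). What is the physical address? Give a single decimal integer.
Answer: 560

Derivation:
vaddr = 0 = 0b00000000
Split: l1_idx=0, l2_idx=0, offset=0
L1[0] = 3
L2[3][0] = 70
paddr = 70 * 8 + 0 = 560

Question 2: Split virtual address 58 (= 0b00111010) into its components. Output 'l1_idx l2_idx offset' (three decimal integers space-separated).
vaddr = 58 = 0b00111010
  top 3 bits -> l1_idx = 1
  next 2 bits -> l2_idx = 3
  bottom 3 bits -> offset = 2

Answer: 1 3 2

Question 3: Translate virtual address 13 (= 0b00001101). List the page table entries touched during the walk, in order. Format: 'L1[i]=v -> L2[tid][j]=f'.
vaddr = 13 = 0b00001101
Split: l1_idx=0, l2_idx=1, offset=5

Answer: L1[0]=3 -> L2[3][1]=11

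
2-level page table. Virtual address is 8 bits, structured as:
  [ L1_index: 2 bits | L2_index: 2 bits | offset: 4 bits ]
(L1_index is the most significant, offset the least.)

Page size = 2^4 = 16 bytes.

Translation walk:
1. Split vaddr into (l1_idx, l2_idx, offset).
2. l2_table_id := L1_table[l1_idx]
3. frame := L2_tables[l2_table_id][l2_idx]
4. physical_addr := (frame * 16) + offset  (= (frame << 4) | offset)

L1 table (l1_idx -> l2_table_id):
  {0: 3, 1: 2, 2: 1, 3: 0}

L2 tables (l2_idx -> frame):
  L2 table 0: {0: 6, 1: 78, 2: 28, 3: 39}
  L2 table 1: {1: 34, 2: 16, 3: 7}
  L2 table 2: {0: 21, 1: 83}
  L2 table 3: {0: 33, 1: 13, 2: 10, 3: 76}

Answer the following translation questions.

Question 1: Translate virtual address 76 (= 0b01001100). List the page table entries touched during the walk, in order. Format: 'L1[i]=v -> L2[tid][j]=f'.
vaddr = 76 = 0b01001100
Split: l1_idx=1, l2_idx=0, offset=12

Answer: L1[1]=2 -> L2[2][0]=21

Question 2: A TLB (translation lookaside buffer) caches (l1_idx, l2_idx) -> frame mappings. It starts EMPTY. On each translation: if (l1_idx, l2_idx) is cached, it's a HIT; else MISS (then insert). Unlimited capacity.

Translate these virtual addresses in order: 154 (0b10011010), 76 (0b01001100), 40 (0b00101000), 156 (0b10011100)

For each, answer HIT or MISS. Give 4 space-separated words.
vaddr=154: (2,1) not in TLB -> MISS, insert
vaddr=76: (1,0) not in TLB -> MISS, insert
vaddr=40: (0,2) not in TLB -> MISS, insert
vaddr=156: (2,1) in TLB -> HIT

Answer: MISS MISS MISS HIT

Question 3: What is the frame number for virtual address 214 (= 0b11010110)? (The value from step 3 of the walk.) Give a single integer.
vaddr = 214: l1_idx=3, l2_idx=1
L1[3] = 0; L2[0][1] = 78

Answer: 78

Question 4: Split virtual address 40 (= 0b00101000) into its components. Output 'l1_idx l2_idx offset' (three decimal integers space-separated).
vaddr = 40 = 0b00101000
  top 2 bits -> l1_idx = 0
  next 2 bits -> l2_idx = 2
  bottom 4 bits -> offset = 8

Answer: 0 2 8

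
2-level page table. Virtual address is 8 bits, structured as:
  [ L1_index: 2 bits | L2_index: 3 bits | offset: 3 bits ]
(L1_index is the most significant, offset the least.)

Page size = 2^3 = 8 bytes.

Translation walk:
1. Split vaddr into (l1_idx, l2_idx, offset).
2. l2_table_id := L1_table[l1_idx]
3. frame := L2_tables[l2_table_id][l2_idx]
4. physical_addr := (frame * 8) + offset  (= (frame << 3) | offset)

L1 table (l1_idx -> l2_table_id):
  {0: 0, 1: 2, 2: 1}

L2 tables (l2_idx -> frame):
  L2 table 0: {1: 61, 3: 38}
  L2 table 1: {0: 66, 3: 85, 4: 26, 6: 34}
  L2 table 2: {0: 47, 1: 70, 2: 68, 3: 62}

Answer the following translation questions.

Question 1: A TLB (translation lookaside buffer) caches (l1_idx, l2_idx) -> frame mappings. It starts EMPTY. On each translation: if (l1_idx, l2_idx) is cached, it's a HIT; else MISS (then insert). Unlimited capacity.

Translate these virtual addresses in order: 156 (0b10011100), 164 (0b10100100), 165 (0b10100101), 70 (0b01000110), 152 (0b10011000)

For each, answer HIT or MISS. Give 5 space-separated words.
vaddr=156: (2,3) not in TLB -> MISS, insert
vaddr=164: (2,4) not in TLB -> MISS, insert
vaddr=165: (2,4) in TLB -> HIT
vaddr=70: (1,0) not in TLB -> MISS, insert
vaddr=152: (2,3) in TLB -> HIT

Answer: MISS MISS HIT MISS HIT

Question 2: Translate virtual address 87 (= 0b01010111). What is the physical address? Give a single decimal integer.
Answer: 551

Derivation:
vaddr = 87 = 0b01010111
Split: l1_idx=1, l2_idx=2, offset=7
L1[1] = 2
L2[2][2] = 68
paddr = 68 * 8 + 7 = 551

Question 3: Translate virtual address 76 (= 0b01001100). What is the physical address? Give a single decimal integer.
Answer: 564

Derivation:
vaddr = 76 = 0b01001100
Split: l1_idx=1, l2_idx=1, offset=4
L1[1] = 2
L2[2][1] = 70
paddr = 70 * 8 + 4 = 564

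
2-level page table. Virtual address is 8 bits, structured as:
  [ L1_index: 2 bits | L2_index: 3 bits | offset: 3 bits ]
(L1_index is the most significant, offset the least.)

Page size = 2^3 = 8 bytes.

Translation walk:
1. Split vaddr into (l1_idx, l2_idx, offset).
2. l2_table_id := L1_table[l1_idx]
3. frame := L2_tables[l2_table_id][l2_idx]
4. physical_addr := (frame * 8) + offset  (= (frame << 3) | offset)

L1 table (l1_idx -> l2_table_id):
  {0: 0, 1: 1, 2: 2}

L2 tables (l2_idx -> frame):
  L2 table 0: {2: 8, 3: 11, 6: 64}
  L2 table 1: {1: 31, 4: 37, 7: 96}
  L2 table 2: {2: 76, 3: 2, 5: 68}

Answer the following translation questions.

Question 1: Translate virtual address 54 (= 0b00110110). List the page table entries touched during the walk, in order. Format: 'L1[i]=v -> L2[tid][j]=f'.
vaddr = 54 = 0b00110110
Split: l1_idx=0, l2_idx=6, offset=6

Answer: L1[0]=0 -> L2[0][6]=64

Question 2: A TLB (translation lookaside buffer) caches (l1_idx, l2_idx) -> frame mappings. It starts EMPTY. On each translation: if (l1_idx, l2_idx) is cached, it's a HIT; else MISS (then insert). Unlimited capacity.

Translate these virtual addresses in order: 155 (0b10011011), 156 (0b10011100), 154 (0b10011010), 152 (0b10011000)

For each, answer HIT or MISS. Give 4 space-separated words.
Answer: MISS HIT HIT HIT

Derivation:
vaddr=155: (2,3) not in TLB -> MISS, insert
vaddr=156: (2,3) in TLB -> HIT
vaddr=154: (2,3) in TLB -> HIT
vaddr=152: (2,3) in TLB -> HIT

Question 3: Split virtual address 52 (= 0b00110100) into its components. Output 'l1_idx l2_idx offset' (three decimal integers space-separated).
Answer: 0 6 4

Derivation:
vaddr = 52 = 0b00110100
  top 2 bits -> l1_idx = 0
  next 3 bits -> l2_idx = 6
  bottom 3 bits -> offset = 4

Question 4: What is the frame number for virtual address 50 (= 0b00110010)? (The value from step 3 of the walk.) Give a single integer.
vaddr = 50: l1_idx=0, l2_idx=6
L1[0] = 0; L2[0][6] = 64

Answer: 64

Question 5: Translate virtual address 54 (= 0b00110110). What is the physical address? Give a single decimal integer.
vaddr = 54 = 0b00110110
Split: l1_idx=0, l2_idx=6, offset=6
L1[0] = 0
L2[0][6] = 64
paddr = 64 * 8 + 6 = 518

Answer: 518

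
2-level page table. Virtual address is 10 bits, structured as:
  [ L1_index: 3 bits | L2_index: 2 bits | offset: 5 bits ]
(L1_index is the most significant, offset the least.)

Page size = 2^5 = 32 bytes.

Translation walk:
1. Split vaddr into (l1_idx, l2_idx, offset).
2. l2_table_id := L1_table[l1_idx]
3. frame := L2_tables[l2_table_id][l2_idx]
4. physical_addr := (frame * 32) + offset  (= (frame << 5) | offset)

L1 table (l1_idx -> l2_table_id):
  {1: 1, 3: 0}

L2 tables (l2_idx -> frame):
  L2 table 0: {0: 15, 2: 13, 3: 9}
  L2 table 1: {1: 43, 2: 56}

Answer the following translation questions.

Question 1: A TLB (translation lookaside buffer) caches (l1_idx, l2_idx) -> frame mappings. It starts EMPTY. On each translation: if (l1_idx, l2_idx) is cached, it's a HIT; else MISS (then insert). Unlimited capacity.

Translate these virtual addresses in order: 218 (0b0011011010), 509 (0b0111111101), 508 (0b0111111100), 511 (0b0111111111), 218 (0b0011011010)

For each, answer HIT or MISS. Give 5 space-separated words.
vaddr=218: (1,2) not in TLB -> MISS, insert
vaddr=509: (3,3) not in TLB -> MISS, insert
vaddr=508: (3,3) in TLB -> HIT
vaddr=511: (3,3) in TLB -> HIT
vaddr=218: (1,2) in TLB -> HIT

Answer: MISS MISS HIT HIT HIT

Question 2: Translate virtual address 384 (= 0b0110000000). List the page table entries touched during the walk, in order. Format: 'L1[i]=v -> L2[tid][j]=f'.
Answer: L1[3]=0 -> L2[0][0]=15

Derivation:
vaddr = 384 = 0b0110000000
Split: l1_idx=3, l2_idx=0, offset=0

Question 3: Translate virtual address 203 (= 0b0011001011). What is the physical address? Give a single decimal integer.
vaddr = 203 = 0b0011001011
Split: l1_idx=1, l2_idx=2, offset=11
L1[1] = 1
L2[1][2] = 56
paddr = 56 * 32 + 11 = 1803

Answer: 1803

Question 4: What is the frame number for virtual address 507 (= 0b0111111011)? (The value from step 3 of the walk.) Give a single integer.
Answer: 9

Derivation:
vaddr = 507: l1_idx=3, l2_idx=3
L1[3] = 0; L2[0][3] = 9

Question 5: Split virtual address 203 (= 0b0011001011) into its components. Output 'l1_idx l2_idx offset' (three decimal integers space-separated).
Answer: 1 2 11

Derivation:
vaddr = 203 = 0b0011001011
  top 3 bits -> l1_idx = 1
  next 2 bits -> l2_idx = 2
  bottom 5 bits -> offset = 11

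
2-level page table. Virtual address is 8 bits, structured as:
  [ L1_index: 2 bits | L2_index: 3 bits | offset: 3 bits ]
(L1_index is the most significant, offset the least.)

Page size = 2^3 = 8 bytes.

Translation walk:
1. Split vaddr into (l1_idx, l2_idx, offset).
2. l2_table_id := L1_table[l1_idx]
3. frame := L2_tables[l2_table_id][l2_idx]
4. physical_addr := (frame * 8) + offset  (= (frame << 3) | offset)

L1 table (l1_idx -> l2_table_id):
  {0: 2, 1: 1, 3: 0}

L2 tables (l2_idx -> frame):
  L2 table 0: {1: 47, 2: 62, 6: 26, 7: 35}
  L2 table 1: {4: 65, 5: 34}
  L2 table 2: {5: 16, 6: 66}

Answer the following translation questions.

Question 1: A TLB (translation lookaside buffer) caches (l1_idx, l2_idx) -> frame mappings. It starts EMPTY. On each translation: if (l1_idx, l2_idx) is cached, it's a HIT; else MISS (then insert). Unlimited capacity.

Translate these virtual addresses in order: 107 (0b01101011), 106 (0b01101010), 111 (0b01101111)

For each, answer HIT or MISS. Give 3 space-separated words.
vaddr=107: (1,5) not in TLB -> MISS, insert
vaddr=106: (1,5) in TLB -> HIT
vaddr=111: (1,5) in TLB -> HIT

Answer: MISS HIT HIT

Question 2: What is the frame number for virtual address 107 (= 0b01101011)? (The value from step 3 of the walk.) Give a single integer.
vaddr = 107: l1_idx=1, l2_idx=5
L1[1] = 1; L2[1][5] = 34

Answer: 34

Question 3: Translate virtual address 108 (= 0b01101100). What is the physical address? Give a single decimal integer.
Answer: 276

Derivation:
vaddr = 108 = 0b01101100
Split: l1_idx=1, l2_idx=5, offset=4
L1[1] = 1
L2[1][5] = 34
paddr = 34 * 8 + 4 = 276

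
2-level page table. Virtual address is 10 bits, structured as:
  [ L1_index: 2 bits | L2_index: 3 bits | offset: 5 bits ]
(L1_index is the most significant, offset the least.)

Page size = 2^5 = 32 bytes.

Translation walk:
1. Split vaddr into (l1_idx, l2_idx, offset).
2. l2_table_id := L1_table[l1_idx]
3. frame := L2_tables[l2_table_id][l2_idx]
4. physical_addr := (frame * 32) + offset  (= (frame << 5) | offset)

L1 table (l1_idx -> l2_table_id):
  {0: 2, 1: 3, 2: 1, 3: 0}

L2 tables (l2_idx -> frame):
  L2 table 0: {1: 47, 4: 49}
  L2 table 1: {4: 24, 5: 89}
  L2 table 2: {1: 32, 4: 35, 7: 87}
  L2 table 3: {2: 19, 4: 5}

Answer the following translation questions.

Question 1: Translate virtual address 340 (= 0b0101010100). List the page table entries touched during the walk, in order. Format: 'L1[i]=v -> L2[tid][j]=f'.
vaddr = 340 = 0b0101010100
Split: l1_idx=1, l2_idx=2, offset=20

Answer: L1[1]=3 -> L2[3][2]=19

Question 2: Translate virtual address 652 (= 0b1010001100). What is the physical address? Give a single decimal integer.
vaddr = 652 = 0b1010001100
Split: l1_idx=2, l2_idx=4, offset=12
L1[2] = 1
L2[1][4] = 24
paddr = 24 * 32 + 12 = 780

Answer: 780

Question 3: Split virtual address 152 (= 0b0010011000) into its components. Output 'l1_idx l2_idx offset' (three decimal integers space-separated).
Answer: 0 4 24

Derivation:
vaddr = 152 = 0b0010011000
  top 2 bits -> l1_idx = 0
  next 3 bits -> l2_idx = 4
  bottom 5 bits -> offset = 24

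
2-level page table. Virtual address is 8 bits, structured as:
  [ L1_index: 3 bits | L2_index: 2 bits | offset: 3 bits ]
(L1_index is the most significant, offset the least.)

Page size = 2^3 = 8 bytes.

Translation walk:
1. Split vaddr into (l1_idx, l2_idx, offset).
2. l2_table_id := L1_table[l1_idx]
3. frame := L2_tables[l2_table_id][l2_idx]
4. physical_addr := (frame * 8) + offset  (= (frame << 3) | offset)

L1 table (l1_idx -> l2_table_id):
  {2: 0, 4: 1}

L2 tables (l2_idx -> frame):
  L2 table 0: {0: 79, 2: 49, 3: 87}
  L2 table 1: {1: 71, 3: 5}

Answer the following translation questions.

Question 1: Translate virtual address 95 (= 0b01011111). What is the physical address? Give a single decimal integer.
vaddr = 95 = 0b01011111
Split: l1_idx=2, l2_idx=3, offset=7
L1[2] = 0
L2[0][3] = 87
paddr = 87 * 8 + 7 = 703

Answer: 703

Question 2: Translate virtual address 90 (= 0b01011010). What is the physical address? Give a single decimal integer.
vaddr = 90 = 0b01011010
Split: l1_idx=2, l2_idx=3, offset=2
L1[2] = 0
L2[0][3] = 87
paddr = 87 * 8 + 2 = 698

Answer: 698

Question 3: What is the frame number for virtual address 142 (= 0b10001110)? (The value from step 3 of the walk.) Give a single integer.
vaddr = 142: l1_idx=4, l2_idx=1
L1[4] = 1; L2[1][1] = 71

Answer: 71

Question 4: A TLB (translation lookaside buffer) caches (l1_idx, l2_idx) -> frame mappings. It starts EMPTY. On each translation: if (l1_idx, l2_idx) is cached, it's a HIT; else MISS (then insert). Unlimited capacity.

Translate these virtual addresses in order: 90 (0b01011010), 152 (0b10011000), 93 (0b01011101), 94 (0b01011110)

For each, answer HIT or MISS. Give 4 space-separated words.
Answer: MISS MISS HIT HIT

Derivation:
vaddr=90: (2,3) not in TLB -> MISS, insert
vaddr=152: (4,3) not in TLB -> MISS, insert
vaddr=93: (2,3) in TLB -> HIT
vaddr=94: (2,3) in TLB -> HIT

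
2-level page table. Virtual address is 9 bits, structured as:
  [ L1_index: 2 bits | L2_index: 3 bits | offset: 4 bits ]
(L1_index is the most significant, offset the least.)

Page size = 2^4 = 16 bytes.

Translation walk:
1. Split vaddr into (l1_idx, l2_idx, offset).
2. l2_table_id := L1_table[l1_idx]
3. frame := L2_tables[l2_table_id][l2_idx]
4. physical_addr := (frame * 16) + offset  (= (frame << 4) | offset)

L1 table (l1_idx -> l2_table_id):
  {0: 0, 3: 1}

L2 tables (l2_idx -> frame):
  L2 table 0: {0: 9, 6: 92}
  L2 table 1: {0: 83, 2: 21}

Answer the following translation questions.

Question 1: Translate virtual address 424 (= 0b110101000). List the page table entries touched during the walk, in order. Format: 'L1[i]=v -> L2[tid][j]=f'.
vaddr = 424 = 0b110101000
Split: l1_idx=3, l2_idx=2, offset=8

Answer: L1[3]=1 -> L2[1][2]=21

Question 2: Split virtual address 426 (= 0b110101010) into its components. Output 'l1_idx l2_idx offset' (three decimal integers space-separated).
vaddr = 426 = 0b110101010
  top 2 bits -> l1_idx = 3
  next 3 bits -> l2_idx = 2
  bottom 4 bits -> offset = 10

Answer: 3 2 10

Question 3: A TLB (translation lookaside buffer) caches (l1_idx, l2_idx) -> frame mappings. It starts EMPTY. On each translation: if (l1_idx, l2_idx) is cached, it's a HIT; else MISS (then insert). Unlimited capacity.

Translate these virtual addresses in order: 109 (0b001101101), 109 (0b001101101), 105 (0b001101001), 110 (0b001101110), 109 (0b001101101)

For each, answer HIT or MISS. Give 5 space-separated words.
vaddr=109: (0,6) not in TLB -> MISS, insert
vaddr=109: (0,6) in TLB -> HIT
vaddr=105: (0,6) in TLB -> HIT
vaddr=110: (0,6) in TLB -> HIT
vaddr=109: (0,6) in TLB -> HIT

Answer: MISS HIT HIT HIT HIT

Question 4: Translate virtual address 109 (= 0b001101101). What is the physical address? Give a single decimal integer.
vaddr = 109 = 0b001101101
Split: l1_idx=0, l2_idx=6, offset=13
L1[0] = 0
L2[0][6] = 92
paddr = 92 * 16 + 13 = 1485

Answer: 1485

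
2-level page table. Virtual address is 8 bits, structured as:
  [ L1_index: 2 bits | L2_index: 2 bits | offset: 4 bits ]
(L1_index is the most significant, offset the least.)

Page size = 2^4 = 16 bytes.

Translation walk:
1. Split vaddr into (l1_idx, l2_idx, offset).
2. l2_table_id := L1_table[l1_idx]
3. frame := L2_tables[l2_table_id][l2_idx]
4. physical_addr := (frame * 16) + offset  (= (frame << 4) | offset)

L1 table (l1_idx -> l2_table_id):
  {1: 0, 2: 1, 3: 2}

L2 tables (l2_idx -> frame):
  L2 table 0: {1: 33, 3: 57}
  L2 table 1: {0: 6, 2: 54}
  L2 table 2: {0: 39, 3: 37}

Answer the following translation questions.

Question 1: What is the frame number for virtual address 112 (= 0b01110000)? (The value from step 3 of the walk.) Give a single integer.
vaddr = 112: l1_idx=1, l2_idx=3
L1[1] = 0; L2[0][3] = 57

Answer: 57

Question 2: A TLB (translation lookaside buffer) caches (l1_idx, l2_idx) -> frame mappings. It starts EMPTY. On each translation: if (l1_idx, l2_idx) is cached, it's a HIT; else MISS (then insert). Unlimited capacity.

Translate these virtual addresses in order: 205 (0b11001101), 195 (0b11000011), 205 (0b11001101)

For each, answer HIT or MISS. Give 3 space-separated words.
vaddr=205: (3,0) not in TLB -> MISS, insert
vaddr=195: (3,0) in TLB -> HIT
vaddr=205: (3,0) in TLB -> HIT

Answer: MISS HIT HIT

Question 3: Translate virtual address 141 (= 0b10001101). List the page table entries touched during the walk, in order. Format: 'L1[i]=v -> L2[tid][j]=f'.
vaddr = 141 = 0b10001101
Split: l1_idx=2, l2_idx=0, offset=13

Answer: L1[2]=1 -> L2[1][0]=6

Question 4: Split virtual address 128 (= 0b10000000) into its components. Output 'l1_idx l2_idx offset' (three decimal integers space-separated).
vaddr = 128 = 0b10000000
  top 2 bits -> l1_idx = 2
  next 2 bits -> l2_idx = 0
  bottom 4 bits -> offset = 0

Answer: 2 0 0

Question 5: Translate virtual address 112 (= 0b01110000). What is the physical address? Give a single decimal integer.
Answer: 912

Derivation:
vaddr = 112 = 0b01110000
Split: l1_idx=1, l2_idx=3, offset=0
L1[1] = 0
L2[0][3] = 57
paddr = 57 * 16 + 0 = 912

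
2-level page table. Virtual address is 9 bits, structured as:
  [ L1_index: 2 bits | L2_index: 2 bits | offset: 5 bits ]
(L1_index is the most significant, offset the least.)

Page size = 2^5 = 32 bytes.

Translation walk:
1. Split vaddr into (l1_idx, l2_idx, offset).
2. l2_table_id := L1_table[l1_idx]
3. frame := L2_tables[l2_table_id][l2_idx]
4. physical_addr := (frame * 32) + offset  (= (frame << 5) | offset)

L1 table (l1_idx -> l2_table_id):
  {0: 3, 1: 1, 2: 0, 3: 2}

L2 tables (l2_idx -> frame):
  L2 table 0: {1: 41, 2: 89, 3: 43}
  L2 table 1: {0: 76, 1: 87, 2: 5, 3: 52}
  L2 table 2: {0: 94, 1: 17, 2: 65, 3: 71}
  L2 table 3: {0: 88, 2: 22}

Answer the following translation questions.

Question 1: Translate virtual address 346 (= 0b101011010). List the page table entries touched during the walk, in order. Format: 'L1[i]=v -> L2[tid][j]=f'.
vaddr = 346 = 0b101011010
Split: l1_idx=2, l2_idx=2, offset=26

Answer: L1[2]=0 -> L2[0][2]=89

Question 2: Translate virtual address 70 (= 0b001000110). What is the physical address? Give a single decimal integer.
vaddr = 70 = 0b001000110
Split: l1_idx=0, l2_idx=2, offset=6
L1[0] = 3
L2[3][2] = 22
paddr = 22 * 32 + 6 = 710

Answer: 710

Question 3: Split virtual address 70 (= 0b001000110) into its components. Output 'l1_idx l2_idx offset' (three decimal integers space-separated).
vaddr = 70 = 0b001000110
  top 2 bits -> l1_idx = 0
  next 2 bits -> l2_idx = 2
  bottom 5 bits -> offset = 6

Answer: 0 2 6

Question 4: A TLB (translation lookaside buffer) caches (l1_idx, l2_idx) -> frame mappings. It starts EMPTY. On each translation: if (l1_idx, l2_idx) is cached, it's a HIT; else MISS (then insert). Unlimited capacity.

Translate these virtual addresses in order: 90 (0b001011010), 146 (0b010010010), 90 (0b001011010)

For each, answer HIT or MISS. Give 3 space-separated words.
vaddr=90: (0,2) not in TLB -> MISS, insert
vaddr=146: (1,0) not in TLB -> MISS, insert
vaddr=90: (0,2) in TLB -> HIT

Answer: MISS MISS HIT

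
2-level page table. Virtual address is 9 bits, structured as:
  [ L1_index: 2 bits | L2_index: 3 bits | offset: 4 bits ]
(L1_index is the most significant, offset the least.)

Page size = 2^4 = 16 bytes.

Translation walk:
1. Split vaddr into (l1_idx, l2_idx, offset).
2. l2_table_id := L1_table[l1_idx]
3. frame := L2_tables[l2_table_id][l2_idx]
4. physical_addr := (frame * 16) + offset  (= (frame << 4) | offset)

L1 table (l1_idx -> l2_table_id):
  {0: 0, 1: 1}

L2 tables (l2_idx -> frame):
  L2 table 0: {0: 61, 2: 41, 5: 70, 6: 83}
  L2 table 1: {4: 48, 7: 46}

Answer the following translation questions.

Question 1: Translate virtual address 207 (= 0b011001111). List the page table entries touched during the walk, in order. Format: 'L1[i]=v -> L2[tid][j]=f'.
vaddr = 207 = 0b011001111
Split: l1_idx=1, l2_idx=4, offset=15

Answer: L1[1]=1 -> L2[1][4]=48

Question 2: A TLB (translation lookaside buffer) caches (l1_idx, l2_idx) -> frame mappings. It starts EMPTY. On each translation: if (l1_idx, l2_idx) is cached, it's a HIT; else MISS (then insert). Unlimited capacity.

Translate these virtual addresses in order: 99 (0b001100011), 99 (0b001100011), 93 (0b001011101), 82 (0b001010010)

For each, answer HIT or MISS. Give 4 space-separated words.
vaddr=99: (0,6) not in TLB -> MISS, insert
vaddr=99: (0,6) in TLB -> HIT
vaddr=93: (0,5) not in TLB -> MISS, insert
vaddr=82: (0,5) in TLB -> HIT

Answer: MISS HIT MISS HIT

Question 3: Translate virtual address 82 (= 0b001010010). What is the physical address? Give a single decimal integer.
Answer: 1122

Derivation:
vaddr = 82 = 0b001010010
Split: l1_idx=0, l2_idx=5, offset=2
L1[0] = 0
L2[0][5] = 70
paddr = 70 * 16 + 2 = 1122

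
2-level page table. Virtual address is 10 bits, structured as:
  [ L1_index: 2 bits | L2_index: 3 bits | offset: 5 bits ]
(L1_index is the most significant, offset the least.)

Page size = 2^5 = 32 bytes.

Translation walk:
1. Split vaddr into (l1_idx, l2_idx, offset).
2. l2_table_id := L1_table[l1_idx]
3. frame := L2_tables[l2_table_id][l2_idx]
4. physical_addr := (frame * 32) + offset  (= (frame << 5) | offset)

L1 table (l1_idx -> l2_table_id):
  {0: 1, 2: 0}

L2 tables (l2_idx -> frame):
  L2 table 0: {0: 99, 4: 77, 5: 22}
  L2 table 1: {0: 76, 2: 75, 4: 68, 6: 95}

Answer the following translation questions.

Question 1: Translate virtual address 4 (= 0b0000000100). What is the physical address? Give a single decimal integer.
Answer: 2436

Derivation:
vaddr = 4 = 0b0000000100
Split: l1_idx=0, l2_idx=0, offset=4
L1[0] = 1
L2[1][0] = 76
paddr = 76 * 32 + 4 = 2436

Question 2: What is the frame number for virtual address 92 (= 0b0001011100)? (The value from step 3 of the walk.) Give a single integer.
vaddr = 92: l1_idx=0, l2_idx=2
L1[0] = 1; L2[1][2] = 75

Answer: 75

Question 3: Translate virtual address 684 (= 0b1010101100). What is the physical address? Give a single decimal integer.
vaddr = 684 = 0b1010101100
Split: l1_idx=2, l2_idx=5, offset=12
L1[2] = 0
L2[0][5] = 22
paddr = 22 * 32 + 12 = 716

Answer: 716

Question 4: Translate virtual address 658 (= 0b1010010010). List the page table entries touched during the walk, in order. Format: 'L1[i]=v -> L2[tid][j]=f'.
Answer: L1[2]=0 -> L2[0][4]=77

Derivation:
vaddr = 658 = 0b1010010010
Split: l1_idx=2, l2_idx=4, offset=18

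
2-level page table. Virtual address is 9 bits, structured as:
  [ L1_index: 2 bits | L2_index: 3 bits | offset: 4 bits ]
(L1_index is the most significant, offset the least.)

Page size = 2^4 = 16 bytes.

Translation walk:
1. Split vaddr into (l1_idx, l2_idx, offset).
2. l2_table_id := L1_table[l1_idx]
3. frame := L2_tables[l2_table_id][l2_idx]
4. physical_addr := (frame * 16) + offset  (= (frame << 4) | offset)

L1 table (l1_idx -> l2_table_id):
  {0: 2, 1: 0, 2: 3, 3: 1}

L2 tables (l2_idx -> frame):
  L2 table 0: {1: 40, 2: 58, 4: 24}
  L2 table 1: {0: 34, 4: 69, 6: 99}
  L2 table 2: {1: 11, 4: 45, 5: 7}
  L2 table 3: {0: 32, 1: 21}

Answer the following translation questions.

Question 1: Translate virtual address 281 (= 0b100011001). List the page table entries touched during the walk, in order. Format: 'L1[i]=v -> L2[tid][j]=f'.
Answer: L1[2]=3 -> L2[3][1]=21

Derivation:
vaddr = 281 = 0b100011001
Split: l1_idx=2, l2_idx=1, offset=9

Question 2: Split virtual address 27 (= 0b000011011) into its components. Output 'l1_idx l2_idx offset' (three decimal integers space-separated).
Answer: 0 1 11

Derivation:
vaddr = 27 = 0b000011011
  top 2 bits -> l1_idx = 0
  next 3 bits -> l2_idx = 1
  bottom 4 bits -> offset = 11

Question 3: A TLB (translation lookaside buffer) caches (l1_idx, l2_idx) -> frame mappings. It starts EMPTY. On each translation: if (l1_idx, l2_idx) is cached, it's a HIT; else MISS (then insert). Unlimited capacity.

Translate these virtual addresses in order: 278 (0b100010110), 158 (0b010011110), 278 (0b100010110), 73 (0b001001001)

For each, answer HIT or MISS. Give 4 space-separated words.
Answer: MISS MISS HIT MISS

Derivation:
vaddr=278: (2,1) not in TLB -> MISS, insert
vaddr=158: (1,1) not in TLB -> MISS, insert
vaddr=278: (2,1) in TLB -> HIT
vaddr=73: (0,4) not in TLB -> MISS, insert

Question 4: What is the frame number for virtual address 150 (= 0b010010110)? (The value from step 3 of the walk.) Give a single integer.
Answer: 40

Derivation:
vaddr = 150: l1_idx=1, l2_idx=1
L1[1] = 0; L2[0][1] = 40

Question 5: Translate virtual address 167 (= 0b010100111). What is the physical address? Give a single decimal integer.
vaddr = 167 = 0b010100111
Split: l1_idx=1, l2_idx=2, offset=7
L1[1] = 0
L2[0][2] = 58
paddr = 58 * 16 + 7 = 935

Answer: 935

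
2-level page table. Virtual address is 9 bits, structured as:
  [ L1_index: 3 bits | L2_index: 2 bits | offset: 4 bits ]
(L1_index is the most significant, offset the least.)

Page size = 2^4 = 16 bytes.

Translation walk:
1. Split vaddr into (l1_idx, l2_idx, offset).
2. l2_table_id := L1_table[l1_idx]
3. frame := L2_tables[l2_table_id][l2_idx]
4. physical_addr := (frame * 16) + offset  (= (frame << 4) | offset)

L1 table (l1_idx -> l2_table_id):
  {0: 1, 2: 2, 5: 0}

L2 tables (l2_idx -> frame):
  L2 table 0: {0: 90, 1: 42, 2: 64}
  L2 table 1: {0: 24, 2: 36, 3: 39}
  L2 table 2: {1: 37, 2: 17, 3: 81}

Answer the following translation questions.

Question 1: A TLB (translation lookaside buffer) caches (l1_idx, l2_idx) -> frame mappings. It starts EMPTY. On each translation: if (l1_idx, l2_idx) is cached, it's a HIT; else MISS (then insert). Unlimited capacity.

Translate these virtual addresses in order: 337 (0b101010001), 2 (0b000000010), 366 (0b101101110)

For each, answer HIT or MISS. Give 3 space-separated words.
Answer: MISS MISS MISS

Derivation:
vaddr=337: (5,1) not in TLB -> MISS, insert
vaddr=2: (0,0) not in TLB -> MISS, insert
vaddr=366: (5,2) not in TLB -> MISS, insert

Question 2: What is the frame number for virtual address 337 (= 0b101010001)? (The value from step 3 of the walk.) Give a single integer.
vaddr = 337: l1_idx=5, l2_idx=1
L1[5] = 0; L2[0][1] = 42

Answer: 42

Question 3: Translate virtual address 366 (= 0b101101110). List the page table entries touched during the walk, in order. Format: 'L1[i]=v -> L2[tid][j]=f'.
Answer: L1[5]=0 -> L2[0][2]=64

Derivation:
vaddr = 366 = 0b101101110
Split: l1_idx=5, l2_idx=2, offset=14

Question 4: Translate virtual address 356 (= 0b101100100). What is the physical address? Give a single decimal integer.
vaddr = 356 = 0b101100100
Split: l1_idx=5, l2_idx=2, offset=4
L1[5] = 0
L2[0][2] = 64
paddr = 64 * 16 + 4 = 1028

Answer: 1028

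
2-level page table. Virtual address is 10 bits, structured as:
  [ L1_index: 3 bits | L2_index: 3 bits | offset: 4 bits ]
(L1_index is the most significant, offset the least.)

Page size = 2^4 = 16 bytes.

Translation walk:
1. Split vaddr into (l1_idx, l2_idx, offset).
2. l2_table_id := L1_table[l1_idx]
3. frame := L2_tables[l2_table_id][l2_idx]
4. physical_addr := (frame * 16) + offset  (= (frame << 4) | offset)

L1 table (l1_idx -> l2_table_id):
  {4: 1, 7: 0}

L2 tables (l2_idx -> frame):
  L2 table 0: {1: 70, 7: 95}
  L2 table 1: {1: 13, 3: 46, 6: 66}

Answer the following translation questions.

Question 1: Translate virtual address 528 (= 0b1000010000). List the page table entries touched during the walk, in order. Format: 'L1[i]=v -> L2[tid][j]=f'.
Answer: L1[4]=1 -> L2[1][1]=13

Derivation:
vaddr = 528 = 0b1000010000
Split: l1_idx=4, l2_idx=1, offset=0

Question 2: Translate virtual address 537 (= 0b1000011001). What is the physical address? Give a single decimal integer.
vaddr = 537 = 0b1000011001
Split: l1_idx=4, l2_idx=1, offset=9
L1[4] = 1
L2[1][1] = 13
paddr = 13 * 16 + 9 = 217

Answer: 217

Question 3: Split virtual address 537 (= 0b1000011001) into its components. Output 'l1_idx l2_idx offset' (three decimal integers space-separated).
Answer: 4 1 9

Derivation:
vaddr = 537 = 0b1000011001
  top 3 bits -> l1_idx = 4
  next 3 bits -> l2_idx = 1
  bottom 4 bits -> offset = 9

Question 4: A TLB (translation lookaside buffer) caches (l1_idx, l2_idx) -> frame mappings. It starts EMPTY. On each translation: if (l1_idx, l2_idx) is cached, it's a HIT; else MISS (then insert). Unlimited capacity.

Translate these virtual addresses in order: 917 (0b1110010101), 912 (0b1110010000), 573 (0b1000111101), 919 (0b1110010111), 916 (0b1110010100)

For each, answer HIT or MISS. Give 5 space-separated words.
vaddr=917: (7,1) not in TLB -> MISS, insert
vaddr=912: (7,1) in TLB -> HIT
vaddr=573: (4,3) not in TLB -> MISS, insert
vaddr=919: (7,1) in TLB -> HIT
vaddr=916: (7,1) in TLB -> HIT

Answer: MISS HIT MISS HIT HIT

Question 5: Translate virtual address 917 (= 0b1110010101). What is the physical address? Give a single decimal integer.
vaddr = 917 = 0b1110010101
Split: l1_idx=7, l2_idx=1, offset=5
L1[7] = 0
L2[0][1] = 70
paddr = 70 * 16 + 5 = 1125

Answer: 1125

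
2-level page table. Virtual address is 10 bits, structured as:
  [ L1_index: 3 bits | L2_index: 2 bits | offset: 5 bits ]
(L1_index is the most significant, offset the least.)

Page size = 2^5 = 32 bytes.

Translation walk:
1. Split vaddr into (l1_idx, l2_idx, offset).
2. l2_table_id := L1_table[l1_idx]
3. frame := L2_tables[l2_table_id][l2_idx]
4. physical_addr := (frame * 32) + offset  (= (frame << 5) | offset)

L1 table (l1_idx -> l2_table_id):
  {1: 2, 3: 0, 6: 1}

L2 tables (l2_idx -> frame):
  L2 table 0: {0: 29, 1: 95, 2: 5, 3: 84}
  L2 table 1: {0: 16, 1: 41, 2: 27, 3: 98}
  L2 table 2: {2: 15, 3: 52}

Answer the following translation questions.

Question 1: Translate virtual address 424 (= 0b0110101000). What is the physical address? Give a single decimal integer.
Answer: 3048

Derivation:
vaddr = 424 = 0b0110101000
Split: l1_idx=3, l2_idx=1, offset=8
L1[3] = 0
L2[0][1] = 95
paddr = 95 * 32 + 8 = 3048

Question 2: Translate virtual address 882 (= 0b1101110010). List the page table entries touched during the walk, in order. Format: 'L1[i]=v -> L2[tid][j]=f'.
vaddr = 882 = 0b1101110010
Split: l1_idx=6, l2_idx=3, offset=18

Answer: L1[6]=1 -> L2[1][3]=98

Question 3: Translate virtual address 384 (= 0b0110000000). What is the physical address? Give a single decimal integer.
vaddr = 384 = 0b0110000000
Split: l1_idx=3, l2_idx=0, offset=0
L1[3] = 0
L2[0][0] = 29
paddr = 29 * 32 + 0 = 928

Answer: 928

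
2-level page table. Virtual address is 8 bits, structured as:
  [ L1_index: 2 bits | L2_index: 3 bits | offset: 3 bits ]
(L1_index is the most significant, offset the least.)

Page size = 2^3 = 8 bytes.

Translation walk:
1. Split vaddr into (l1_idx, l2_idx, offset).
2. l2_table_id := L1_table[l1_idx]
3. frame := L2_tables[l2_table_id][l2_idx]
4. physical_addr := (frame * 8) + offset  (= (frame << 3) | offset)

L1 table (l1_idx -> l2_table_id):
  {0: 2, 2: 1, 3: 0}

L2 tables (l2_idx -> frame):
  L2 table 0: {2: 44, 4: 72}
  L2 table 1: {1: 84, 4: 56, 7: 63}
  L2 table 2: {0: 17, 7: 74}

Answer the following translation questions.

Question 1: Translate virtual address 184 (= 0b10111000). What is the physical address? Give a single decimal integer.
Answer: 504

Derivation:
vaddr = 184 = 0b10111000
Split: l1_idx=2, l2_idx=7, offset=0
L1[2] = 1
L2[1][7] = 63
paddr = 63 * 8 + 0 = 504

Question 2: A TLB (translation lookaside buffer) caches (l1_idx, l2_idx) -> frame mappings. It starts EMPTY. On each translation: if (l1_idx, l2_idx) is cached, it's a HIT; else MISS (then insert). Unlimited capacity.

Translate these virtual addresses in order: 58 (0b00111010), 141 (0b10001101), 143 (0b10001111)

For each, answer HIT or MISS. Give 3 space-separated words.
vaddr=58: (0,7) not in TLB -> MISS, insert
vaddr=141: (2,1) not in TLB -> MISS, insert
vaddr=143: (2,1) in TLB -> HIT

Answer: MISS MISS HIT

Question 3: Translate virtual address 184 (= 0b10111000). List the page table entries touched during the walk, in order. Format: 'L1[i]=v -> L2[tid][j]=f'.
vaddr = 184 = 0b10111000
Split: l1_idx=2, l2_idx=7, offset=0

Answer: L1[2]=1 -> L2[1][7]=63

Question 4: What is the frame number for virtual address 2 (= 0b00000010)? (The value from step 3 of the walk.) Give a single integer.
Answer: 17

Derivation:
vaddr = 2: l1_idx=0, l2_idx=0
L1[0] = 2; L2[2][0] = 17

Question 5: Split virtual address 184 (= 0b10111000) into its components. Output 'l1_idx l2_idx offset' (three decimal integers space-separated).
Answer: 2 7 0

Derivation:
vaddr = 184 = 0b10111000
  top 2 bits -> l1_idx = 2
  next 3 bits -> l2_idx = 7
  bottom 3 bits -> offset = 0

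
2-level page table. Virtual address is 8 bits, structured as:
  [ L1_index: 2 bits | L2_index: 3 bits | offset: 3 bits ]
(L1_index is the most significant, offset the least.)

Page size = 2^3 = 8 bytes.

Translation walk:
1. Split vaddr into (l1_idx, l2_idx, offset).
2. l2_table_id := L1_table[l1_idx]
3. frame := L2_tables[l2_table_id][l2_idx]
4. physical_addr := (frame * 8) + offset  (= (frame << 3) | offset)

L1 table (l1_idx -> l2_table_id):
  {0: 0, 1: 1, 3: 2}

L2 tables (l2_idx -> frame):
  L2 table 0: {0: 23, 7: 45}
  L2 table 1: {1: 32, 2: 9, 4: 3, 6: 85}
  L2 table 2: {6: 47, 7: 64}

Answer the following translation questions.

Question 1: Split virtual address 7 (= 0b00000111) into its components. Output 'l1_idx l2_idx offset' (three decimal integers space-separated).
Answer: 0 0 7

Derivation:
vaddr = 7 = 0b00000111
  top 2 bits -> l1_idx = 0
  next 3 bits -> l2_idx = 0
  bottom 3 bits -> offset = 7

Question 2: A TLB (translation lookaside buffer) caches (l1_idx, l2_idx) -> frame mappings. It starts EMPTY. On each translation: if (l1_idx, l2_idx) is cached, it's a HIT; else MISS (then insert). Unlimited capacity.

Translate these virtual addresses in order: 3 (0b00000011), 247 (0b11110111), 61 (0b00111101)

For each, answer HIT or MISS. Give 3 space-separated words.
Answer: MISS MISS MISS

Derivation:
vaddr=3: (0,0) not in TLB -> MISS, insert
vaddr=247: (3,6) not in TLB -> MISS, insert
vaddr=61: (0,7) not in TLB -> MISS, insert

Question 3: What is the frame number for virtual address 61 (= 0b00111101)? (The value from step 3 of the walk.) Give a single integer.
Answer: 45

Derivation:
vaddr = 61: l1_idx=0, l2_idx=7
L1[0] = 0; L2[0][7] = 45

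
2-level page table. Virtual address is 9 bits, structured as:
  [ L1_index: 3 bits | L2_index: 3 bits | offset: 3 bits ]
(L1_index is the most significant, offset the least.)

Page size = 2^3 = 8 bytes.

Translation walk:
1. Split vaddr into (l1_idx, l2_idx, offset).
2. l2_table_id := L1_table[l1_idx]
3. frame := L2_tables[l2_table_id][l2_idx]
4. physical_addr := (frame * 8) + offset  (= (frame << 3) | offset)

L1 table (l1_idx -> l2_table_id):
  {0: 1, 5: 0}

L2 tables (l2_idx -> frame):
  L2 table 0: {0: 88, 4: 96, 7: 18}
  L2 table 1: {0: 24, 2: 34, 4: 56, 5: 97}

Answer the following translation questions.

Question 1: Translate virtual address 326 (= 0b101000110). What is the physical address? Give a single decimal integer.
vaddr = 326 = 0b101000110
Split: l1_idx=5, l2_idx=0, offset=6
L1[5] = 0
L2[0][0] = 88
paddr = 88 * 8 + 6 = 710

Answer: 710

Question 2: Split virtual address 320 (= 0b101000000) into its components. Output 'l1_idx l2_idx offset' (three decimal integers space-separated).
vaddr = 320 = 0b101000000
  top 3 bits -> l1_idx = 5
  next 3 bits -> l2_idx = 0
  bottom 3 bits -> offset = 0

Answer: 5 0 0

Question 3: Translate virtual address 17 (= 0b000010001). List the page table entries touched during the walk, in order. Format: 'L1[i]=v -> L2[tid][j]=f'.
Answer: L1[0]=1 -> L2[1][2]=34

Derivation:
vaddr = 17 = 0b000010001
Split: l1_idx=0, l2_idx=2, offset=1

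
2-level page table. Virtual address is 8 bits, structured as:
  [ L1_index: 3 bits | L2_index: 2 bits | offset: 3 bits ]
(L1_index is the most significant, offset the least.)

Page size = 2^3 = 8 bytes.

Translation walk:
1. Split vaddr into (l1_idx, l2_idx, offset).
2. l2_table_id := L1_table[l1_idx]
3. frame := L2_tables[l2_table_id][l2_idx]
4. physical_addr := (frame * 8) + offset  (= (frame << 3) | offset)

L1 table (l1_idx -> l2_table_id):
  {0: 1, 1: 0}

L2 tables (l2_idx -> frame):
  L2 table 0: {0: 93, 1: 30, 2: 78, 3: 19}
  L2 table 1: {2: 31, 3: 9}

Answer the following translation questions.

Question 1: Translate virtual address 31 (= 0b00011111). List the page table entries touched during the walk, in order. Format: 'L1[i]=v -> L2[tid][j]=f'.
Answer: L1[0]=1 -> L2[1][3]=9

Derivation:
vaddr = 31 = 0b00011111
Split: l1_idx=0, l2_idx=3, offset=7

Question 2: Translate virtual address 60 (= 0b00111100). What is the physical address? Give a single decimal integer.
Answer: 156

Derivation:
vaddr = 60 = 0b00111100
Split: l1_idx=1, l2_idx=3, offset=4
L1[1] = 0
L2[0][3] = 19
paddr = 19 * 8 + 4 = 156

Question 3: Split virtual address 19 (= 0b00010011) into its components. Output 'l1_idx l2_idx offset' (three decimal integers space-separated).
vaddr = 19 = 0b00010011
  top 3 bits -> l1_idx = 0
  next 2 bits -> l2_idx = 2
  bottom 3 bits -> offset = 3

Answer: 0 2 3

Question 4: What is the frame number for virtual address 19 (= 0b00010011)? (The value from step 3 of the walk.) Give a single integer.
Answer: 31

Derivation:
vaddr = 19: l1_idx=0, l2_idx=2
L1[0] = 1; L2[1][2] = 31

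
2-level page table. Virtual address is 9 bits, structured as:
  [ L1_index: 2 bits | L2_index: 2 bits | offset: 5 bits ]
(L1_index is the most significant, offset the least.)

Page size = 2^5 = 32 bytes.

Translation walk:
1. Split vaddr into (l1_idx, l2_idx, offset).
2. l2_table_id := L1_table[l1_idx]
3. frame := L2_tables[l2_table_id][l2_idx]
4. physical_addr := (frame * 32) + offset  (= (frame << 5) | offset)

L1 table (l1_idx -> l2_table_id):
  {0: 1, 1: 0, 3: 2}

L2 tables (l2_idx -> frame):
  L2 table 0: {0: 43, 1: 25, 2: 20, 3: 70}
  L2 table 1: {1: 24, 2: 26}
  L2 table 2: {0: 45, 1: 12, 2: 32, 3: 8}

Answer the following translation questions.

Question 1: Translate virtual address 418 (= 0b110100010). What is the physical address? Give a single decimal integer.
vaddr = 418 = 0b110100010
Split: l1_idx=3, l2_idx=1, offset=2
L1[3] = 2
L2[2][1] = 12
paddr = 12 * 32 + 2 = 386

Answer: 386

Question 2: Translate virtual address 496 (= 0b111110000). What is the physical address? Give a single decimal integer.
Answer: 272

Derivation:
vaddr = 496 = 0b111110000
Split: l1_idx=3, l2_idx=3, offset=16
L1[3] = 2
L2[2][3] = 8
paddr = 8 * 32 + 16 = 272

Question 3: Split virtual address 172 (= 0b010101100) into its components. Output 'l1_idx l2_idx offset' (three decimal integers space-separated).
Answer: 1 1 12

Derivation:
vaddr = 172 = 0b010101100
  top 2 bits -> l1_idx = 1
  next 2 bits -> l2_idx = 1
  bottom 5 bits -> offset = 12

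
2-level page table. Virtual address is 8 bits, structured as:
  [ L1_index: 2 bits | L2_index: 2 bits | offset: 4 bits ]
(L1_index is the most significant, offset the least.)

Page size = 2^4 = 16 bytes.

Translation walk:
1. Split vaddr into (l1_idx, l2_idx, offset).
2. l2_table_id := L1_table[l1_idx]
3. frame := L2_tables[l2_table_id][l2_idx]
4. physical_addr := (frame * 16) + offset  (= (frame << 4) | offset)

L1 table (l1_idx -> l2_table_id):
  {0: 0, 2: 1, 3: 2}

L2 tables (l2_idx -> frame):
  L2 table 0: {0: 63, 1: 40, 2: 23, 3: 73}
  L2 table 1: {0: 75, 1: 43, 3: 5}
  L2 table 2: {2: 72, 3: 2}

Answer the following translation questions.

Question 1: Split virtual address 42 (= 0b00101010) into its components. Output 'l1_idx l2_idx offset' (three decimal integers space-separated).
vaddr = 42 = 0b00101010
  top 2 bits -> l1_idx = 0
  next 2 bits -> l2_idx = 2
  bottom 4 bits -> offset = 10

Answer: 0 2 10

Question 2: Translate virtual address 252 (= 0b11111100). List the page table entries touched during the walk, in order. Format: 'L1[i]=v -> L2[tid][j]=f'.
Answer: L1[3]=2 -> L2[2][3]=2

Derivation:
vaddr = 252 = 0b11111100
Split: l1_idx=3, l2_idx=3, offset=12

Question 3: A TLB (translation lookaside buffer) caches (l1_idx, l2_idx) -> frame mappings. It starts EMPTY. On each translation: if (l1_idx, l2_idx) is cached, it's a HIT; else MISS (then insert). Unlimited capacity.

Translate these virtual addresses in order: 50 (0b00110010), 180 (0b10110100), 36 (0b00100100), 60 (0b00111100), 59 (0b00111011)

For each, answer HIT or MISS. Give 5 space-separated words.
Answer: MISS MISS MISS HIT HIT

Derivation:
vaddr=50: (0,3) not in TLB -> MISS, insert
vaddr=180: (2,3) not in TLB -> MISS, insert
vaddr=36: (0,2) not in TLB -> MISS, insert
vaddr=60: (0,3) in TLB -> HIT
vaddr=59: (0,3) in TLB -> HIT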